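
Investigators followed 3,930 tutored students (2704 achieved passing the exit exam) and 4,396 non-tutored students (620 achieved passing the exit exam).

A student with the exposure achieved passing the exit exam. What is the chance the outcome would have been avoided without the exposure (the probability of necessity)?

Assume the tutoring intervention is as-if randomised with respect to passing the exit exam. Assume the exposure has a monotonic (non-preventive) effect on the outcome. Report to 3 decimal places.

p₁ = P(outcome | exposed) = 2704/3930 = 0.68804
p₀ = P(outcome | unexposed) = 620/4396 = 0.14104
Under exogeneity and monotonicity, PN = (p₁ − p₀) / p₁.
PN = (0.68804 − 0.14104) / 0.68804 = 0.547 / 0.68804 ≈ 0.7950

PN ≈ 0.795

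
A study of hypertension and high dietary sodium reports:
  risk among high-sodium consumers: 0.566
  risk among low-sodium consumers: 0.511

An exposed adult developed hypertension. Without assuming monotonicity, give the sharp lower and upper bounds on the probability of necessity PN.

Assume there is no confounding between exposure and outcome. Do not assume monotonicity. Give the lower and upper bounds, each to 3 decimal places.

Let p₁ = 0.566, p₀ = 0.511.
Under exogeneity alone the bounds on PN are max{0,(p₁−p₀)/p₁} ≤ PN ≤ min{1,(1−p₀)/p₁}.
  lower = (p₁ − p₀)/p₁ = 0.055 / 0.566 ≈ 0.0972
  upper = min{1, (1 − p₀)/p₁} = 0.489 / 0.566 ≈ 0.8640

0.097 ≤ PN ≤ 0.864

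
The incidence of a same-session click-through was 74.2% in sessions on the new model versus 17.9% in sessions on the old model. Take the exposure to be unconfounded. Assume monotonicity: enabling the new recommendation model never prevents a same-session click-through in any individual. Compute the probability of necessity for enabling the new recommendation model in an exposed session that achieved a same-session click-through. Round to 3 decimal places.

PN ≈ 0.759

p₁ = 0.742, p₀ = 0.179.
Under exogeneity and monotonicity, PN = (p₁ − p₀) / p₁.
PN = (0.742 − 0.179) / 0.742 = 0.563 / 0.742 ≈ 0.7588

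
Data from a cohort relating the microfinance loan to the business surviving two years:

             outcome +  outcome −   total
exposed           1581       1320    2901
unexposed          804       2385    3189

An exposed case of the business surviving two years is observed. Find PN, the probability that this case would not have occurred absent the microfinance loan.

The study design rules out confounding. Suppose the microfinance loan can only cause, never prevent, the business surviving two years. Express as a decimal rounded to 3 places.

p₁ = P(outcome | exposed) = 1581/2901 = 0.54498
p₀ = P(outcome | unexposed) = 804/3189 = 0.25212
Under exogeneity and monotonicity, PN = (p₁ − p₀)/p₁.
PN = (0.54498 − 0.25212) / 0.54498 ≈ 0.5374

PN ≈ 0.537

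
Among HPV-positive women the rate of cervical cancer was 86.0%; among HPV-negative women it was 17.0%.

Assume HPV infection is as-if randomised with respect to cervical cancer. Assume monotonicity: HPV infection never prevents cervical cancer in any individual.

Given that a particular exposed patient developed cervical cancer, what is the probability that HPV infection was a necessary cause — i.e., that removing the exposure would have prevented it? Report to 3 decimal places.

p₁ = 0.86, p₀ = 0.17.
Under exogeneity and monotonicity, PN = (p₁ − p₀) / p₁.
PN = (0.86 − 0.17) / 0.86 = 0.69 / 0.86 ≈ 0.8023

PN ≈ 0.802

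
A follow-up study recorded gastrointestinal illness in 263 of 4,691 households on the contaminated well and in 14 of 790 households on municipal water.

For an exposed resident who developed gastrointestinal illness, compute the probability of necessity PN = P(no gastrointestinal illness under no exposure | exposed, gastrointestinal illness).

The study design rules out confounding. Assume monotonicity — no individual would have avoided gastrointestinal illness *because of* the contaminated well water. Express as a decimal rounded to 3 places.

PN ≈ 0.684

p₁ = P(outcome | exposed) = 263/4691 = 0.056065
p₀ = P(outcome | unexposed) = 14/790 = 0.017722
Under exogeneity and monotonicity, PN = (p₁ − p₀) / p₁.
PN = (0.056065 − 0.017722) / 0.056065 = 0.038343 / 0.056065 ≈ 0.6839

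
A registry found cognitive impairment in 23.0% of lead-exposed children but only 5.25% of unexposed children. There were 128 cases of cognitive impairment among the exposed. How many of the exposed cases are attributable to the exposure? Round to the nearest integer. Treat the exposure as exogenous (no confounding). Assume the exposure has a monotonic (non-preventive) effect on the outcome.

about 99 cases

p₁ = 0.23, p₀ = 0.0525.
PN = (p₁ − p₀)/p₁ = (0.23 − 0.0525) / 0.23 ≈ 0.77174.
Attributable cases ≈ PN × (exposed cases) = 0.77174 × 128 ≈ 98.78.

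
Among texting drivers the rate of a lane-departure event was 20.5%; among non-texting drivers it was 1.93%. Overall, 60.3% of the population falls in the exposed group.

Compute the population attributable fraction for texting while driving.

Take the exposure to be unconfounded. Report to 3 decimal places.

p₁ = 0.205, p₀ = 0.0193.
Overall risk P(Y=1) = π·p₁ + (1−π)·p₀ = 0.603×0.205 + 0.397×0.0193 = 0.13128.
Under exogeneity, PAF = [P(Y=1) − p₀] / P(Y=1).
PAF = (0.13128 − 0.0193) / 0.13128 ≈ 0.8530

PAF ≈ 0.853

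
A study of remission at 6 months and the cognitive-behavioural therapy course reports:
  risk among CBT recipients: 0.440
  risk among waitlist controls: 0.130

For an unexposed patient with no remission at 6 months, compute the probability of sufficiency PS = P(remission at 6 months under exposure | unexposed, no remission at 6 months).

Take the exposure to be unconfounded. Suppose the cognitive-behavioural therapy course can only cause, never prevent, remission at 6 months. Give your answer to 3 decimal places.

PS ≈ 0.356

Let p₁ = 0.44, p₀ = 0.13.
Under exogeneity and monotonicity, PS = (p₁ − p₀) / (1 − p₀).
PS = (0.44 − 0.13) / (1 − 0.13) = 0.31 / 0.87 ≈ 0.3563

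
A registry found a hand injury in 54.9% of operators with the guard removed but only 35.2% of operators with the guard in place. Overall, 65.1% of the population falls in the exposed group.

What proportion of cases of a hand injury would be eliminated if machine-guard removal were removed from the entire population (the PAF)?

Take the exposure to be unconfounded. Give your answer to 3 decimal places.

p₁ = 0.549, p₀ = 0.352.
Overall risk P(Y=1) = π·p₁ + (1−π)·p₀ = 0.651×0.549 + 0.349×0.352 = 0.48025.
Under exogeneity, PAF = [P(Y=1) − p₀] / P(Y=1).
PAF = (0.48025 − 0.352) / 0.48025 ≈ 0.2670

PAF ≈ 0.267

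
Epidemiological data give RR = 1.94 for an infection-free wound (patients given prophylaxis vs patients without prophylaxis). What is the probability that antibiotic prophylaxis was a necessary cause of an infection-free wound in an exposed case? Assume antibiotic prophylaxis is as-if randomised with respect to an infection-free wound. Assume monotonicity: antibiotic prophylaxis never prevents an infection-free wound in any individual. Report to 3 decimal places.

Under exogeneity and monotonicity, PN = (RR − 1) / RR = 1 − 1/RR.
PN = (1.94 − 1) / 1.94 = 0.94 / 1.94 ≈ 0.4845

PN ≈ 0.485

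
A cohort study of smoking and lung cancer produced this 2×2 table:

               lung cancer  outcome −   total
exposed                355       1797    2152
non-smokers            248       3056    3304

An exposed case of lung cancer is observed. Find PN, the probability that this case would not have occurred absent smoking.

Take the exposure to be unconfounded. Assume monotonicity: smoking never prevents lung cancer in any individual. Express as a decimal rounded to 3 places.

p₁ = P(outcome | exposed) = 355/2152 = 0.16496
p₀ = P(outcome | unexposed) = 248/3304 = 0.075061
Under exogeneity and monotonicity, PN = (p₁ − p₀) / p₁.
PN = (0.16496 − 0.075061) / 0.16496 = 0.089902 / 0.16496 ≈ 0.5450

PN ≈ 0.545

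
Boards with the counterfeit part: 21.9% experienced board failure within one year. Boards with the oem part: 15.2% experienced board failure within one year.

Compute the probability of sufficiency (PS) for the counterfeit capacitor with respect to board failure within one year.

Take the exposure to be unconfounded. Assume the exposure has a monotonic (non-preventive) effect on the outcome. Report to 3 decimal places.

p₁ = 0.219, p₀ = 0.152.
Under exogeneity and monotonicity, PS = (p₁ − p₀) / (1 − p₀).
PS = (0.219 − 0.152) / (1 − 0.152) = 0.067 / 0.848 ≈ 0.0790

PS ≈ 0.079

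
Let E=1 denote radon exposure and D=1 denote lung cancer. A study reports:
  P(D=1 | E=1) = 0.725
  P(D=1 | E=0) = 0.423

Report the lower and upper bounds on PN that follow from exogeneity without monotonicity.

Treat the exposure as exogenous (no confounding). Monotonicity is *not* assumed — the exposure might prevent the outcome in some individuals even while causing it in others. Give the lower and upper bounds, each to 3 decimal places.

Let p₁ = 0.725, p₀ = 0.423.
Under exogeneity alone the bounds on PN are max{0,(p₁−p₀)/p₁} ≤ PN ≤ min{1,(1−p₀)/p₁}.
  lower = (p₁ − p₀)/p₁ = 0.302 / 0.725 ≈ 0.4166
  upper = min{1, (1 − p₀)/p₁} = 0.577 / 0.725 ≈ 0.7959

0.417 ≤ PN ≤ 0.796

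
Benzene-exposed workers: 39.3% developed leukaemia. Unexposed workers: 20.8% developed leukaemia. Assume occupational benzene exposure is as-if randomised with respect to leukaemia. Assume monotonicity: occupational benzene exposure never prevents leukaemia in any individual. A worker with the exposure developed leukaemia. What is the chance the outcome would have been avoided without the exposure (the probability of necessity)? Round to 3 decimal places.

p₁ = 0.393, p₀ = 0.208.
Under exogeneity and monotonicity, PN = (p₁ − p₀) / p₁.
PN = (0.393 − 0.208) / 0.393 = 0.185 / 0.393 ≈ 0.4707

PN ≈ 0.471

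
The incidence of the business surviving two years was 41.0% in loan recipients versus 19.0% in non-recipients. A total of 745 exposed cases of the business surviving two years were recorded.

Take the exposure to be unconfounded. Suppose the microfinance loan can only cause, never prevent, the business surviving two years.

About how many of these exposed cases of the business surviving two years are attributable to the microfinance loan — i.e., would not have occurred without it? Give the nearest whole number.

p₁ = 0.41, p₀ = 0.19.
PN = (p₁ − p₀)/p₁ = (0.41 − 0.19) / 0.41 ≈ 0.53659.
Attributable cases ≈ PN × (exposed cases) = 0.53659 × 745 ≈ 399.76.

about 400 cases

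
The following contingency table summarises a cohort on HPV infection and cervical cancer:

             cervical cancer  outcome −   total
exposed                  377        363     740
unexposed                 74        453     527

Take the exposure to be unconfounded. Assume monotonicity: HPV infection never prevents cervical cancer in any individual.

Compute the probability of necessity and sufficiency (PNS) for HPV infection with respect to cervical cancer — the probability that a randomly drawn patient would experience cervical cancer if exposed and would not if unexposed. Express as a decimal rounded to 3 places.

PNS ≈ 0.369

p₁ = P(outcome | exposed) = 377/740 = 0.50946
p₀ = P(outcome | unexposed) = 74/527 = 0.14042
Under exogeneity and monotonicity, PNS = p₁ − p₀.
PNS = 0.50946 − 0.14042 = 0.36904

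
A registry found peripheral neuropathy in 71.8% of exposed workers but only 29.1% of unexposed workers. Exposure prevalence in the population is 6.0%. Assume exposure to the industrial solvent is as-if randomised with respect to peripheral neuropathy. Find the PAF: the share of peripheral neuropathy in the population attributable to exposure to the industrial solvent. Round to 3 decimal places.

p₁ = 0.718, p₀ = 0.291.
Overall risk P(Y=1) = π·p₁ + (1−π)·p₀ = 0.06×0.718 + 0.94×0.291 = 0.31662.
Under exogeneity, PAF = [P(Y=1) − p₀] / P(Y=1).
PAF = (0.31662 − 0.291) / 0.31662 ≈ 0.0809

PAF ≈ 0.081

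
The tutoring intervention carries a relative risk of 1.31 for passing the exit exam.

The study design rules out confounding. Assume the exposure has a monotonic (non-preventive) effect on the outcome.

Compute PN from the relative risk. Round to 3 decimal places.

PN ≈ 0.237

Under exogeneity and monotonicity, PN = (RR − 1) / RR = 1 − 1/RR.
PN = (1.31 − 1) / 1.31 = 0.31 / 1.31 ≈ 0.2366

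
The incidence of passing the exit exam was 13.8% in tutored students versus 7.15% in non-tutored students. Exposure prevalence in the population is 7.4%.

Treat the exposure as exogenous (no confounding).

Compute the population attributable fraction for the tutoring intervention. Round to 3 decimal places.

PAF ≈ 0.064

p₁ = 0.138, p₀ = 0.0715.
Overall risk P(Y=1) = π·p₁ + (1−π)·p₀ = 0.074×0.138 + 0.926×0.0715 = 0.076421.
Under exogeneity, PAF = [P(Y=1) − p₀] / P(Y=1).
PAF = (0.076421 − 0.0715) / 0.076421 ≈ 0.0644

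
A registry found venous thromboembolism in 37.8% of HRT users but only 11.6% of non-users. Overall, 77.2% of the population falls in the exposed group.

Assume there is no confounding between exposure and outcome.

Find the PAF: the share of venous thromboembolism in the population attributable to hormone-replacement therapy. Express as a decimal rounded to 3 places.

p₁ = 0.378, p₀ = 0.116.
Overall risk P(Y=1) = π·p₁ + (1−π)·p₀ = 0.772×0.378 + 0.228×0.116 = 0.31826.
Under exogeneity, PAF = [P(Y=1) − p₀] / P(Y=1).
PAF = (0.31826 − 0.116) / 0.31826 ≈ 0.6355

PAF ≈ 0.636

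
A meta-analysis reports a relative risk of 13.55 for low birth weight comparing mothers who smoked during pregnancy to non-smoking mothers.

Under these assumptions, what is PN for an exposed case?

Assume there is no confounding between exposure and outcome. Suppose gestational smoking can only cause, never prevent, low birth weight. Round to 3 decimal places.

Under exogeneity and monotonicity, PN = (RR − 1) / RR = 1 − 1/RR.
PN = (13.55 − 1) / 13.55 = 12.55 / 13.55 ≈ 0.9262

PN ≈ 0.926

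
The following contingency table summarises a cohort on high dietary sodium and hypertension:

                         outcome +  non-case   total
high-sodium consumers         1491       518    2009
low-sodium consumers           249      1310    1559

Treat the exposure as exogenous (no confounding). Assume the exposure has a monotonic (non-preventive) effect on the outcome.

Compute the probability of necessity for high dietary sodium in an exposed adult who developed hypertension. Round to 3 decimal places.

PN ≈ 0.785

p₁ = P(outcome | exposed) = 1491/2009 = 0.74216
p₀ = P(outcome | unexposed) = 249/1559 = 0.15972
Under exogeneity and monotonicity, PN = (p₁ − p₀)/p₁.
PN = (0.74216 − 0.15972) / 0.74216 ≈ 0.7848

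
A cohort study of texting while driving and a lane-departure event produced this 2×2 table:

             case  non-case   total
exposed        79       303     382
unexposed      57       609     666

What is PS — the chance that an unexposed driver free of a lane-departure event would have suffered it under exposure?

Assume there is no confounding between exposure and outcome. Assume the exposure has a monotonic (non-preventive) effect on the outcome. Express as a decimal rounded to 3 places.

PS ≈ 0.133

p₁ = P(outcome | exposed) = 79/382 = 0.20681
p₀ = P(outcome | unexposed) = 57/666 = 0.085586
Under exogeneity and monotonicity, PS = (p₁ − p₀) / (1 − p₀).
PS = (0.20681 − 0.085586) / (1 − 0.085586) = 0.12122 / 0.91441 ≈ 0.1326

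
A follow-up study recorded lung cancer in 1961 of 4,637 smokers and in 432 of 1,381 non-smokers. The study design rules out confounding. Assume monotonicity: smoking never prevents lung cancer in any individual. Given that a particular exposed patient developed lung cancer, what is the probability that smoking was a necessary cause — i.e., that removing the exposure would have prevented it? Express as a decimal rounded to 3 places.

PN ≈ 0.260

p₁ = P(outcome | exposed) = 1961/4637 = 0.4229
p₀ = P(outcome | unexposed) = 432/1381 = 0.31282
Under exogeneity and monotonicity, PN = (p₁ − p₀) / p₁.
PN = (0.4229 − 0.31282) / 0.4229 = 0.11009 / 0.4229 ≈ 0.2603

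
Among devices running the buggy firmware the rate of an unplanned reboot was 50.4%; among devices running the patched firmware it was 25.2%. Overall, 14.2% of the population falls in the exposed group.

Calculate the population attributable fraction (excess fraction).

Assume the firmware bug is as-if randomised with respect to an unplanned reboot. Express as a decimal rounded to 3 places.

p₁ = 0.504, p₀ = 0.252.
Overall risk P(Y=1) = π·p₁ + (1−π)·p₀ = 0.142×0.504 + 0.858×0.252 = 0.28778.
Under exogeneity, PAF = [P(Y=1) − p₀] / P(Y=1).
PAF = (0.28778 − 0.252) / 0.28778 ≈ 0.1243

PAF ≈ 0.124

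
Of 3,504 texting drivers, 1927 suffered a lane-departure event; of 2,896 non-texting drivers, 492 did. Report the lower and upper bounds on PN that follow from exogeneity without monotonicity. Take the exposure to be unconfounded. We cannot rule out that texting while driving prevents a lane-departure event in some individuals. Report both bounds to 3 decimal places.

0.691 ≤ PN ≤ 1.000

p₁ = P(outcome | exposed) = 1927/3504 = 0.54994
p₀ = P(outcome | unexposed) = 492/2896 = 0.16989
Under exogeneity alone the bounds on PN are max{0,(p₁−p₀)/p₁} ≤ PN ≤ min{1,(1−p₀)/p₁}.
  lower = (p₁ − p₀)/p₁ = 0.38005 / 0.54994 ≈ 0.6911
  upper = min{1, (1 − p₀)/p₁} = 0.83011 / 0.54994 ≈ 1.5094 → capped at 1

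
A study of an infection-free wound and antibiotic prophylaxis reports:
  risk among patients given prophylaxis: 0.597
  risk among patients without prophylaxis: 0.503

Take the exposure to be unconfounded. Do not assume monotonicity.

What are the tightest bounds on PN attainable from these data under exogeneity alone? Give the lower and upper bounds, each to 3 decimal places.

Let p₁ = 0.597, p₀ = 0.503.
Under exogeneity alone the bounds on PN are max{0,(p₁−p₀)/p₁} ≤ PN ≤ min{1,(1−p₀)/p₁}.
  lower = (p₁ − p₀)/p₁ = 0.094 / 0.597 ≈ 0.1575
  upper = min{1, (1 − p₀)/p₁} = 0.497 / 0.597 ≈ 0.8325

0.157 ≤ PN ≤ 0.832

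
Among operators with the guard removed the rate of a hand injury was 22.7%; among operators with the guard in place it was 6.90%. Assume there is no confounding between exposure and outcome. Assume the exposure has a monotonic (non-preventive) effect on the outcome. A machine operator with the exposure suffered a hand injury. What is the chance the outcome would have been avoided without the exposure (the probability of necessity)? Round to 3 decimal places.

p₁ = 0.227, p₀ = 0.069.
Under exogeneity and monotonicity, PN = (p₁ − p₀) / p₁.
PN = (0.227 − 0.069) / 0.227 = 0.158 / 0.227 ≈ 0.6960

PN ≈ 0.696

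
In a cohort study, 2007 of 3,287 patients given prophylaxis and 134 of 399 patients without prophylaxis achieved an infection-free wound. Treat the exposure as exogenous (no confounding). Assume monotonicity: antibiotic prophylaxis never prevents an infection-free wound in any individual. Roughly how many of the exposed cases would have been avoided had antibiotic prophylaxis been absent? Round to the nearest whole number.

about 903 cases

p₁ = P(outcome | exposed) = 2007/3287 = 0.61059
p₀ = P(outcome | unexposed) = 134/399 = 0.33584
PN = (p₁ − p₀)/p₁ = (0.61059 − 0.33584) / 0.61059 ≈ 0.44997.
Attributable cases ≈ PN × (exposed cases) = 0.44997 × 2007 ≈ 903.10.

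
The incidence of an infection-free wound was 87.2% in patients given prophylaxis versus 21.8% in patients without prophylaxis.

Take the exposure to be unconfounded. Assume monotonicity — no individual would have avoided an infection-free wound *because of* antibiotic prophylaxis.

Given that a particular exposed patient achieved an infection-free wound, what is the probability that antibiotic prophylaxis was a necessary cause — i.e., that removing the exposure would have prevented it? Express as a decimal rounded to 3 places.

p₁ = 0.872, p₀ = 0.218.
Under exogeneity and monotonicity, PN = (p₁ − p₀) / p₁.
PN = (0.872 − 0.218) / 0.872 = 0.654 / 0.872 ≈ 0.7500

PN ≈ 0.750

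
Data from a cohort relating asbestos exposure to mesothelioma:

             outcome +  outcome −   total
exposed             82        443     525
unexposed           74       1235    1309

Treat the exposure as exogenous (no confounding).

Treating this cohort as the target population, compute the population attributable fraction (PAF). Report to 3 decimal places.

p₁ = P(outcome | exposed) = 82/525 = 0.15619
p₀ = P(outcome | unexposed) = 74/1309 = 0.056532
Exposure prevalence π = 525/1834 = 0.28626; overall risk P(Y=1) = 0.08506.
Under exogeneity, PAF = [P(Y=1) − p₀]/P(Y=1).
PAF = (0.08506 − 0.056532) / 0.08506 ≈ 0.3354

PAF ≈ 0.335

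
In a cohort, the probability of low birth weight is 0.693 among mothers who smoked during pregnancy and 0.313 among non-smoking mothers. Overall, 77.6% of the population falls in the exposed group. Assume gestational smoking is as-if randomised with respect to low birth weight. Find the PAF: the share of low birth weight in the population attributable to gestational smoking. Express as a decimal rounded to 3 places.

Let p₁ = 0.693, p₀ = 0.313.
Overall risk P(Y=1) = π·p₁ + (1−π)·p₀ = 0.776×0.693 + 0.224×0.313 = 0.60788.
Under exogeneity, PAF = [P(Y=1) − p₀] / P(Y=1).
PAF = (0.60788 − 0.313) / 0.60788 ≈ 0.4851

PAF ≈ 0.485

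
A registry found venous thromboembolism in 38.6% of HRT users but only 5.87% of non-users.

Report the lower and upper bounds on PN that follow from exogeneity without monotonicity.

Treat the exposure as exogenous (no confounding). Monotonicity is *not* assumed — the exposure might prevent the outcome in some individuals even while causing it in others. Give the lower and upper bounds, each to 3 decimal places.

0.848 ≤ PN ≤ 1.000

p₁ = 0.386, p₀ = 0.0587.
Under exogeneity alone the bounds on PN are max{0,(p₁−p₀)/p₁} ≤ PN ≤ min{1,(1−p₀)/p₁}.
  lower = (p₁ − p₀)/p₁ = 0.3273 / 0.386 ≈ 0.8479
  upper = min{1, (1 − p₀)/p₁} = 0.9413 / 0.386 ≈ 2.4386 → capped at 1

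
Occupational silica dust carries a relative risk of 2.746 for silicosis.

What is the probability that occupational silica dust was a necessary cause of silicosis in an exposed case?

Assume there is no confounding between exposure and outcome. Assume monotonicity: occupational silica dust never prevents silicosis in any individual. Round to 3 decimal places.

Under exogeneity and monotonicity, PN = (RR − 1) / RR = 1 − 1/RR.
PN = (2.746 − 1) / 2.746 = 1.746 / 2.746 ≈ 0.6358

PN ≈ 0.636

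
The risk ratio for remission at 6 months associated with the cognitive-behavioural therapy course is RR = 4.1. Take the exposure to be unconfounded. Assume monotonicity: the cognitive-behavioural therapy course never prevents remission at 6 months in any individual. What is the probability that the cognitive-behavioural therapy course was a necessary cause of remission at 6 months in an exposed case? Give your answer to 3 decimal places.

Under exogeneity and monotonicity, PN = (RR − 1) / RR = 1 − 1/RR.
PN = (4.1 − 1) / 4.1 = 3.1 / 4.1 ≈ 0.7561

PN ≈ 0.756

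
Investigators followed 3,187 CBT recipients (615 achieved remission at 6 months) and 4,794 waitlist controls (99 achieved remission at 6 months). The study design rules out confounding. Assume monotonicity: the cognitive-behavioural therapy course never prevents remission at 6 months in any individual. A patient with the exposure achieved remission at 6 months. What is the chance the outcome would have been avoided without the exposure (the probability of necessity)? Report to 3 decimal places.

p₁ = P(outcome | exposed) = 615/3187 = 0.19297
p₀ = P(outcome | unexposed) = 99/4794 = 0.020651
Under exogeneity and monotonicity, PN = (p₁ − p₀) / p₁.
PN = (0.19297 − 0.020651) / 0.19297 = 0.17232 / 0.19297 ≈ 0.8930

PN ≈ 0.893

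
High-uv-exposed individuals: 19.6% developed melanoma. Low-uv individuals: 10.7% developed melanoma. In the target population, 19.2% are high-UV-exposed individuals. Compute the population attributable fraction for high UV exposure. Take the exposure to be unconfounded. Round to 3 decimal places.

PAF ≈ 0.138

p₁ = 0.196, p₀ = 0.107.
Overall risk P(Y=1) = π·p₁ + (1−π)·p₀ = 0.192×0.196 + 0.808×0.107 = 0.12409.
Under exogeneity, PAF = [P(Y=1) − p₀] / P(Y=1).
PAF = (0.12409 − 0.107) / 0.12409 ≈ 0.1377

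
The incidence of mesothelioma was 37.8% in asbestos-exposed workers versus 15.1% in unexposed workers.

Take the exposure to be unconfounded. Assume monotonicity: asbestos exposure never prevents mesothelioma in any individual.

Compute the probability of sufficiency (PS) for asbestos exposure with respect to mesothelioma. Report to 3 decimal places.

p₁ = 0.378, p₀ = 0.151.
Under exogeneity and monotonicity, PS = (p₁ − p₀) / (1 − p₀).
PS = (0.378 − 0.151) / (1 − 0.151) = 0.227 / 0.849 ≈ 0.2674

PS ≈ 0.267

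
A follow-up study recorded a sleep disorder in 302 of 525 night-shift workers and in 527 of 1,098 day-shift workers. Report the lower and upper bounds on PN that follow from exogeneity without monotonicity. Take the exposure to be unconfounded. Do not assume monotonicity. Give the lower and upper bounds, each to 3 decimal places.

0.166 ≤ PN ≤ 0.904

p₁ = P(outcome | exposed) = 302/525 = 0.57524
p₀ = P(outcome | unexposed) = 527/1098 = 0.47996
Under exogeneity alone the bounds on PN are max{0,(p₁−p₀)/p₁} ≤ PN ≤ min{1,(1−p₀)/p₁}.
  lower = (p₁ − p₀)/p₁ = 0.095275 / 0.57524 ≈ 0.1656
  upper = min{1, (1 − p₀)/p₁} = 0.52004 / 0.57524 ≈ 0.9040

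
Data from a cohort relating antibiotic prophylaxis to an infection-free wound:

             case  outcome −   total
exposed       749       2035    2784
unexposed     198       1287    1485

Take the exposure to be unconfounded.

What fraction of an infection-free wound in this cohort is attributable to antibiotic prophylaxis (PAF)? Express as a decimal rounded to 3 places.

PAF ≈ 0.399

p₁ = P(outcome | exposed) = 749/2784 = 0.26904
p₀ = P(outcome | unexposed) = 198/1485 = 0.13333
Exposure prevalence π = 2784/4269 = 0.65214; overall risk P(Y=1) = 0.22183.
Under exogeneity, PAF = [P(Y=1) − p₀]/P(Y=1).
PAF = (0.22183 − 0.13333) / 0.22183 ≈ 0.3989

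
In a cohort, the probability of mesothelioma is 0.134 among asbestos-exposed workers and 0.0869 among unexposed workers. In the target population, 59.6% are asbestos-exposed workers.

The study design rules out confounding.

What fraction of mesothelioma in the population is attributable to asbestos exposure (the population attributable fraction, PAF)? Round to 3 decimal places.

PAF ≈ 0.244

Let p₁ = 0.134, p₀ = 0.0869.
Overall risk P(Y=1) = π·p₁ + (1−π)·p₀ = 0.596×0.134 + 0.404×0.0869 = 0.11497.
Under exogeneity, PAF = [P(Y=1) − p₀] / P(Y=1).
PAF = (0.11497 − 0.0869) / 0.11497 ≈ 0.2442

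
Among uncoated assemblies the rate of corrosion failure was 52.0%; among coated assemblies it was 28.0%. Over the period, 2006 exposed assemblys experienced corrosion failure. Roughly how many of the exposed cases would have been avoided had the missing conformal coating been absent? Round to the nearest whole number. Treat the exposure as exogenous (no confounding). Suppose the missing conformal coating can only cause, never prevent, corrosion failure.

p₁ = 0.52, p₀ = 0.28.
PN = (p₁ − p₀)/p₁ = (0.52 − 0.28) / 0.52 ≈ 0.46154.
Attributable cases ≈ PN × (exposed cases) = 0.46154 × 2006 ≈ 925.85.

about 926 cases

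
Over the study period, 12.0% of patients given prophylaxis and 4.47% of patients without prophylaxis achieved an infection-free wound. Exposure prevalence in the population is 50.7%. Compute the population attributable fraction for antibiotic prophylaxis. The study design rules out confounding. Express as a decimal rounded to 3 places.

p₁ = 0.12, p₀ = 0.0447.
Overall risk P(Y=1) = π·p₁ + (1−π)·p₀ = 0.507×0.12 + 0.493×0.0447 = 0.082877.
Under exogeneity, PAF = [P(Y=1) − p₀] / P(Y=1).
PAF = (0.082877 − 0.0447) / 0.082877 ≈ 0.4606

PAF ≈ 0.461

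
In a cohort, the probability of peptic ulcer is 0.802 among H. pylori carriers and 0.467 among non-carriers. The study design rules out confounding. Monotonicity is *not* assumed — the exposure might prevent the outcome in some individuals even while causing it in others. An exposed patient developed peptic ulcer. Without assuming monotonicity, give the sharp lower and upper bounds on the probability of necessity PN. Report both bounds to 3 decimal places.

Let p₁ = 0.802, p₀ = 0.467.
Under exogeneity alone the bounds on PN are max{0,(p₁−p₀)/p₁} ≤ PN ≤ min{1,(1−p₀)/p₁}.
  lower = (p₁ − p₀)/p₁ = 0.335 / 0.802 ≈ 0.4177
  upper = min{1, (1 − p₀)/p₁} = 0.533 / 0.802 ≈ 0.6646

0.418 ≤ PN ≤ 0.665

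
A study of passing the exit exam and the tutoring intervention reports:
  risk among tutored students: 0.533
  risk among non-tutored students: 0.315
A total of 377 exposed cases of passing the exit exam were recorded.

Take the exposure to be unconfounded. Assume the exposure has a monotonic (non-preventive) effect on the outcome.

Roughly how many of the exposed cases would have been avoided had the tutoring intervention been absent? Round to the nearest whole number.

Let p₁ = 0.533, p₀ = 0.315.
PN = (p₁ − p₀)/p₁ = (0.533 − 0.315) / 0.533 ≈ 0.40901.
Attributable cases ≈ PN × (exposed cases) = 0.40901 × 377 ≈ 154.20.

about 154 cases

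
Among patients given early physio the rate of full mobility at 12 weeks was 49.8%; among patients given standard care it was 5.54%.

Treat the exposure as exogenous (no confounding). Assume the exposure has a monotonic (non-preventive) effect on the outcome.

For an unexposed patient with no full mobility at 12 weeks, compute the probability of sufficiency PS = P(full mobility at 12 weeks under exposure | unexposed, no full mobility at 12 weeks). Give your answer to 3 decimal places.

p₁ = 0.498, p₀ = 0.0554.
Under exogeneity and monotonicity, PS = (p₁ − p₀) / (1 − p₀).
PS = (0.498 − 0.0554) / (1 − 0.0554) = 0.4426 / 0.9446 ≈ 0.4686

PS ≈ 0.469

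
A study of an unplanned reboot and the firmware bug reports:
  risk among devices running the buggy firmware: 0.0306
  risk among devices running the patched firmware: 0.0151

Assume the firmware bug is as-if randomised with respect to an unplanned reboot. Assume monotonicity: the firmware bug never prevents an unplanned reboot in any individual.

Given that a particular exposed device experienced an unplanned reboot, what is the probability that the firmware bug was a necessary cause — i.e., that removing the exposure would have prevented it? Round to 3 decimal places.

Let p₁ = 0.0306, p₀ = 0.0151.
Under exogeneity and monotonicity, PN = (p₁ − p₀) / p₁.
PN = (0.0306 − 0.0151) / 0.0306 = 0.0155 / 0.0306 ≈ 0.5065

PN ≈ 0.507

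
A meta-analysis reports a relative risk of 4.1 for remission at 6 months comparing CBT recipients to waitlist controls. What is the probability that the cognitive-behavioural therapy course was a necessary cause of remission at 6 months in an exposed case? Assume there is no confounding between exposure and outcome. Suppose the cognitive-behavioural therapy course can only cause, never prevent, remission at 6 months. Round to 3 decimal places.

PN ≈ 0.756

Under exogeneity and monotonicity, PN = (RR − 1) / RR = 1 − 1/RR.
PN = (4.1 − 1) / 4.1 = 3.1 / 4.1 ≈ 0.7561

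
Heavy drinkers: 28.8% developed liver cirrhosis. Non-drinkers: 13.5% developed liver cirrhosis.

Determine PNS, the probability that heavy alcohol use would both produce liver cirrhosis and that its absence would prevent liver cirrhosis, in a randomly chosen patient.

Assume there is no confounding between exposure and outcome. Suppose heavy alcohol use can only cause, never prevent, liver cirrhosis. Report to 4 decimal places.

p₁ = 0.288, p₀ = 0.135.
Under exogeneity and monotonicity, PNS = p₁ − p₀.
PNS = 0.288 − 0.135 = 0.153

PNS ≈ 0.1530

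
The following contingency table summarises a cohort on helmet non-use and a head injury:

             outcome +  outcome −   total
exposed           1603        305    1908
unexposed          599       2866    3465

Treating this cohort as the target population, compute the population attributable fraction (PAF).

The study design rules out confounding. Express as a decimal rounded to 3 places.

PAF ≈ 0.578

p₁ = P(outcome | exposed) = 1603/1908 = 0.84015
p₀ = P(outcome | unexposed) = 599/3465 = 0.17287
Exposure prevalence π = 1908/5373 = 0.35511; overall risk P(Y=1) = 0.40983.
Under exogeneity, PAF = [P(Y=1) − p₀]/P(Y=1).
PAF = (0.40983 − 0.17287) / 0.40983 ≈ 0.5782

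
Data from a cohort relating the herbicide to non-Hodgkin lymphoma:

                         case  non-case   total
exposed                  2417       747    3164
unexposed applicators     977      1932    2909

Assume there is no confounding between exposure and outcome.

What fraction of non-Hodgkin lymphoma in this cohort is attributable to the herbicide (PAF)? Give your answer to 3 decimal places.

p₁ = P(outcome | exposed) = 2417/3164 = 0.76391
p₀ = P(outcome | unexposed) = 977/2909 = 0.33585
Exposure prevalence π = 3164/6073 = 0.52099; overall risk P(Y=1) = 0.55887.
Under exogeneity, PAF = [P(Y=1) − p₀]/P(Y=1).
PAF = (0.55887 − 0.33585) / 0.55887 ≈ 0.3990

PAF ≈ 0.399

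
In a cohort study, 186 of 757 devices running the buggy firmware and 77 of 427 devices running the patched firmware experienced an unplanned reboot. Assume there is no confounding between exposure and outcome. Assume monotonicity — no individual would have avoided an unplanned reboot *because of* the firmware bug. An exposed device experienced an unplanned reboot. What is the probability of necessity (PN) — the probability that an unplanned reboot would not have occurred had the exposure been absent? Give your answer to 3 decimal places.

p₁ = P(outcome | exposed) = 186/757 = 0.24571
p₀ = P(outcome | unexposed) = 77/427 = 0.18033
Under exogeneity and monotonicity, PN = (p₁ − p₀) / p₁.
PN = (0.24571 − 0.18033) / 0.24571 = 0.065379 / 0.24571 ≈ 0.2661

PN ≈ 0.266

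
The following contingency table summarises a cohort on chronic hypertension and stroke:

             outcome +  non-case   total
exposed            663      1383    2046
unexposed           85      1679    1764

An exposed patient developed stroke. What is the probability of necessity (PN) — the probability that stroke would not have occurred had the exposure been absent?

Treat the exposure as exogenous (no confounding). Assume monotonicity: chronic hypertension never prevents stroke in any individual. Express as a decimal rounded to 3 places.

PN ≈ 0.851

p₁ = P(outcome | exposed) = 663/2046 = 0.32405
p₀ = P(outcome | unexposed) = 85/1764 = 0.048186
Under exogeneity and monotonicity, PN = (p₁ − p₀) / p₁.
PN = (0.32405 − 0.048186) / 0.32405 = 0.27586 / 0.32405 ≈ 0.8513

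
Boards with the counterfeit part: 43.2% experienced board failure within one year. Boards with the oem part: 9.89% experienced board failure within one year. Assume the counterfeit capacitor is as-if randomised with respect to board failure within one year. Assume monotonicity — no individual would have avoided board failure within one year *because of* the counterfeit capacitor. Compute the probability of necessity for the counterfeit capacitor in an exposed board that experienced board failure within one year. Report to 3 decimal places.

p₁ = 0.432, p₀ = 0.0989.
Under exogeneity and monotonicity, PN = (p₁ − p₀) / p₁.
PN = (0.432 − 0.0989) / 0.432 = 0.3331 / 0.432 ≈ 0.7711

PN ≈ 0.771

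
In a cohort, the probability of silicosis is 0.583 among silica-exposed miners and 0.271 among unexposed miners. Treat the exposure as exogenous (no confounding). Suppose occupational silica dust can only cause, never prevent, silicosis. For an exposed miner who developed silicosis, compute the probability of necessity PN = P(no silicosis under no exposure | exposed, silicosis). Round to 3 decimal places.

PN ≈ 0.535

Let p₁ = 0.583, p₀ = 0.271.
Under exogeneity and monotonicity, PN = (p₁ − p₀) / p₁.
PN = (0.583 − 0.271) / 0.583 = 0.312 / 0.583 ≈ 0.5352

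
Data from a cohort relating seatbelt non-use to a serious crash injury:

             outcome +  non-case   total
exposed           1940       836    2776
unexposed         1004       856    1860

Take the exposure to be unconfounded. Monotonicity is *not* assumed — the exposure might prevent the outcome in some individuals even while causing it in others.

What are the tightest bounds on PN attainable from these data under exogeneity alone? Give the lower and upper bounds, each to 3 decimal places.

p₁ = P(outcome | exposed) = 1940/2776 = 0.69885
p₀ = P(outcome | unexposed) = 1004/1860 = 0.53978
Under exogeneity alone the bounds on PN are max{0,(p₁−p₀)/p₁} ≤ PN ≤ min{1,(1−p₀)/p₁}.
  lower = (p₁ − p₀)/p₁ = 0.15906 / 0.69885 ≈ 0.2276
  upper = min{1, (1 − p₀)/p₁} = 0.46022 / 0.69885 ≈ 0.6585

0.228 ≤ PN ≤ 0.659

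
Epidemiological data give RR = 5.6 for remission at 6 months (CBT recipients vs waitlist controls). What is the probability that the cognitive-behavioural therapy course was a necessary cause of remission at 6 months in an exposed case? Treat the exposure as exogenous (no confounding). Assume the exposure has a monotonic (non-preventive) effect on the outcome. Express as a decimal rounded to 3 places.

PN ≈ 0.821

Under exogeneity and monotonicity, PN = (RR − 1) / RR = 1 − 1/RR.
PN = (5.6 − 1) / 5.6 = 4.6 / 5.6 ≈ 0.8214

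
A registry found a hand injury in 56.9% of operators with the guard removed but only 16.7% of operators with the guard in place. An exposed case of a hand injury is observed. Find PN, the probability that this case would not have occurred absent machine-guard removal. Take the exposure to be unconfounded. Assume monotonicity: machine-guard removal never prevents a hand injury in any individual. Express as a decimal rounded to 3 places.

PN ≈ 0.707

p₁ = 0.569, p₀ = 0.167.
Under exogeneity and monotonicity, PN = (p₁ − p₀) / p₁.
PN = (0.569 − 0.167) / 0.569 = 0.402 / 0.569 ≈ 0.7065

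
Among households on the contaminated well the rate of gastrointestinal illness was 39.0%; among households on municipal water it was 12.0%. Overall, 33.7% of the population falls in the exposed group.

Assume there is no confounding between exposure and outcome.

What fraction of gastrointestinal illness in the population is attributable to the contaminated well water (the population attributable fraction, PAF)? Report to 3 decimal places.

PAF ≈ 0.431

p₁ = 0.39, p₀ = 0.12.
Overall risk P(Y=1) = π·p₁ + (1−π)·p₀ = 0.337×0.39 + 0.663×0.12 = 0.21099.
Under exogeneity, PAF = [P(Y=1) − p₀] / P(Y=1).
PAF = (0.21099 − 0.12) / 0.21099 ≈ 0.4313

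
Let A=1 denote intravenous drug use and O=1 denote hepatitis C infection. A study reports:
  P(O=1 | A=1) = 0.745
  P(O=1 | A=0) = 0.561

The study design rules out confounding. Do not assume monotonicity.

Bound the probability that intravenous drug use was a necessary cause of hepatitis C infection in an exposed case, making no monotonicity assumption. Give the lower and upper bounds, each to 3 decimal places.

0.247 ≤ PN ≤ 0.589

Let p₁ = 0.745, p₀ = 0.561.
Under exogeneity alone the bounds on PN are max{0,(p₁−p₀)/p₁} ≤ PN ≤ min{1,(1−p₀)/p₁}.
  lower = (p₁ − p₀)/p₁ = 0.184 / 0.745 ≈ 0.2470
  upper = min{1, (1 − p₀)/p₁} = 0.439 / 0.745 ≈ 0.5893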